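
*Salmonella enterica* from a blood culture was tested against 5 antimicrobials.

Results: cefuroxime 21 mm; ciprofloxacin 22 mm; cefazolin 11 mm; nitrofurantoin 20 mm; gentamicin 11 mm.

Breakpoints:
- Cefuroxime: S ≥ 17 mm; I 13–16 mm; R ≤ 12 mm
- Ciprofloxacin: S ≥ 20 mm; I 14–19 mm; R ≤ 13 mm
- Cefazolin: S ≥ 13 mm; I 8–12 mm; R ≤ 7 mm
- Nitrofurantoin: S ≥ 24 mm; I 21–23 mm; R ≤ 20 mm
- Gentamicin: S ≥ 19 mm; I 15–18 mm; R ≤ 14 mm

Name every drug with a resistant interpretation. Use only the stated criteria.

Cefuroxime (21 mm) ≥ 17 mm ⇒ S
Ciprofloxacin: 22 mm is ≥ 20 mm ⇒ S
Cefazolin: 11 mm is in 8–12 mm ⇒ Intermediate
Nitrofurantoin: 20 mm is ≤ 20 mm ⇒ R
Gentamicin 11 mm: ≤ 14 mm ⇒ Resistant

nitrofurantoin, gentamicin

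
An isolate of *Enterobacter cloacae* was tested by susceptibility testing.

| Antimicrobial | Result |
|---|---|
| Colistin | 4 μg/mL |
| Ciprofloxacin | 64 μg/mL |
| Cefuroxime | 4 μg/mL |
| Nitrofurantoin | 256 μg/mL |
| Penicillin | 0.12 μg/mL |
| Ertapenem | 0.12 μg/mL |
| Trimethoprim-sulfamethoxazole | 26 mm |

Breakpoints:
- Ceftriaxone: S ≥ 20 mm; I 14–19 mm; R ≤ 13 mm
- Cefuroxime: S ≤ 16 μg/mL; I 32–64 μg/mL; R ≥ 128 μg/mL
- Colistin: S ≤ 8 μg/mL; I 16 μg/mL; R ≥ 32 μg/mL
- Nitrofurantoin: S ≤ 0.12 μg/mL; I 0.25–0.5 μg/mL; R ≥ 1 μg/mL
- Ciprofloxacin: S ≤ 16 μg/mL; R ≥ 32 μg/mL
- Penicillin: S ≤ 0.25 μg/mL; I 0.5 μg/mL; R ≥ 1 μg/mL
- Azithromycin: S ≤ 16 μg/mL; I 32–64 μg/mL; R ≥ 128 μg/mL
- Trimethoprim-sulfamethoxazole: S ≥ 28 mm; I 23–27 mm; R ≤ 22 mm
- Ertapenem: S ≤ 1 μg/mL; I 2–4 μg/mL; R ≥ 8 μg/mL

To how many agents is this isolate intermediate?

Colistin (4 μg/mL) ≤ 8 μg/mL → susceptible
Ciprofloxacin: 64 μg/mL is ≥ 32 μg/mL ⇒ R
Cefuroxime (4 μg/mL) ≤ 16 μg/mL → susceptible
Nitrofurantoin (256 μg/mL) ≥ 1 μg/mL → R
Penicillin 0.12 μg/mL: ≤ 0.25 μg/mL ⇒ Susceptible
Ertapenem: 0.12 μg/mL is ≤ 1 μg/mL ⇒ Susceptible
Trimethoprim-sulfamethoxazole 26 mm: in 23–27 mm — I
Intermediate: 1

1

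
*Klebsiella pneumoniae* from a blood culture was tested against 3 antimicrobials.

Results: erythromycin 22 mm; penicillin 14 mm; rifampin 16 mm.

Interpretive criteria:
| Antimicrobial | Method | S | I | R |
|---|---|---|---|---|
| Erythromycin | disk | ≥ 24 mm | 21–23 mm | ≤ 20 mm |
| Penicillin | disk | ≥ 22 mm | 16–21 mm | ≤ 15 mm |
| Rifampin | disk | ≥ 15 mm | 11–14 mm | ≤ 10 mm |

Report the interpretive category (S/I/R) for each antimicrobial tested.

I, R, S

Erythromycin 22 mm: in 21–23 mm → Intermediate
Penicillin: 14 mm is ≤ 15 mm ⇒ Resistant
Rifampin (16 mm) ≥ 15 mm ⇒ S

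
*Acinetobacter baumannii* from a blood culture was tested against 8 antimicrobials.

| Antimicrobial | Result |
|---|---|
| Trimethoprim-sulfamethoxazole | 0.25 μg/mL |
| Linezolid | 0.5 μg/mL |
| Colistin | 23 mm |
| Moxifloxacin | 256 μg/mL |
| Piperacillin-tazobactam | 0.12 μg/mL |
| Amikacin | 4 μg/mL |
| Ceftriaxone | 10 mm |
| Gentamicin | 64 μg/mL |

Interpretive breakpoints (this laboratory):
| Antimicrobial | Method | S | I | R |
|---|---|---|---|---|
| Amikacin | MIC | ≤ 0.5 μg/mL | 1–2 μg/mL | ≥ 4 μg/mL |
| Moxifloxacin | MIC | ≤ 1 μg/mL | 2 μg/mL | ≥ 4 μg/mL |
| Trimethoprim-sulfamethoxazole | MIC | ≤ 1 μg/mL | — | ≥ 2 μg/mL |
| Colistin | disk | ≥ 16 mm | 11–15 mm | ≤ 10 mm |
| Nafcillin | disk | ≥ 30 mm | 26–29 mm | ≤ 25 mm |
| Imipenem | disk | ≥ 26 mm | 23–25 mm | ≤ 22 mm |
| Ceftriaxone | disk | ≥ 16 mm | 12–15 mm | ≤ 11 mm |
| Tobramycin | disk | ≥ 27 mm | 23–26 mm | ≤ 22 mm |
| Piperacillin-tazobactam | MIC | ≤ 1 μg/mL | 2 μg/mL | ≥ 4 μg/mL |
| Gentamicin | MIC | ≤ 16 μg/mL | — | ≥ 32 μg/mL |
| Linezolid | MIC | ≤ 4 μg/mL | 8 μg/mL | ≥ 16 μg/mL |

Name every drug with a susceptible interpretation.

trimethoprim-sulfamethoxazole, linezolid, colistin, piperacillin-tazobactam

Trimethoprim-sulfamethoxazole: 0.25 μg/mL is ≤ 1 μg/mL — S
Linezolid: 0.5 μg/mL is ≤ 4 μg/mL ⇒ Susceptible
Colistin: 23 mm is ≥ 16 mm → susceptible
Moxifloxacin: 256 μg/mL is ≥ 4 μg/mL — resistant
Piperacillin-tazobactam 0.12 μg/mL: ≤ 1 μg/mL ⇒ S
Amikacin: 4 μg/mL is ≥ 4 μg/mL ⇒ R
Ceftriaxone (10 mm) ≤ 11 mm → resistant
Gentamicin (64 μg/mL) ≥ 32 μg/mL ⇒ R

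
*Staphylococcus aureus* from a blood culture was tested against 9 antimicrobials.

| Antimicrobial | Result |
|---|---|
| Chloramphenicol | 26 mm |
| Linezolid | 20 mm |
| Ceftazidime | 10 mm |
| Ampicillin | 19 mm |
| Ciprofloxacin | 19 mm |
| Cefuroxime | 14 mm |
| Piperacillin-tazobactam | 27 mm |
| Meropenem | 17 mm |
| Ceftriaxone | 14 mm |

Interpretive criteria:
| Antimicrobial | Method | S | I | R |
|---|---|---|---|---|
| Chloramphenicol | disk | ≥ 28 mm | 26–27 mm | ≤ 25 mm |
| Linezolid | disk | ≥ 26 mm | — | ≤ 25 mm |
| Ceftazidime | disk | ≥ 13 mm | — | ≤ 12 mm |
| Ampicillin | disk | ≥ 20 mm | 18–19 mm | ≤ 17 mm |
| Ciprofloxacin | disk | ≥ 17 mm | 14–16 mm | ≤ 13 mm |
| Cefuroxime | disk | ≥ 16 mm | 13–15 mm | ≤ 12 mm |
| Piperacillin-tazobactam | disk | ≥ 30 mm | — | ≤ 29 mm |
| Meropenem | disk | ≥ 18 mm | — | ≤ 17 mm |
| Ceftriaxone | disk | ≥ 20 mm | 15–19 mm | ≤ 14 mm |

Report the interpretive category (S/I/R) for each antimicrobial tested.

Chloramphenicol (26 mm) in 26–27 mm ⇒ Intermediate
Linezolid (20 mm) ≤ 25 mm → resistant
Ceftazidime: 10 mm is ≤ 12 mm → Resistant
Ampicillin: 19 mm is in 18–19 mm ⇒ I
Ciprofloxacin (19 mm) ≥ 17 mm → S
Cefuroxime (14 mm) in 13–15 mm — I
Piperacillin-tazobactam: 27 mm is ≤ 29 mm ⇒ resistant
Meropenem (17 mm) ≤ 17 mm ⇒ resistant
Ceftriaxone: 14 mm is ≤ 14 mm — R

I, R, R, I, S, I, R, R, R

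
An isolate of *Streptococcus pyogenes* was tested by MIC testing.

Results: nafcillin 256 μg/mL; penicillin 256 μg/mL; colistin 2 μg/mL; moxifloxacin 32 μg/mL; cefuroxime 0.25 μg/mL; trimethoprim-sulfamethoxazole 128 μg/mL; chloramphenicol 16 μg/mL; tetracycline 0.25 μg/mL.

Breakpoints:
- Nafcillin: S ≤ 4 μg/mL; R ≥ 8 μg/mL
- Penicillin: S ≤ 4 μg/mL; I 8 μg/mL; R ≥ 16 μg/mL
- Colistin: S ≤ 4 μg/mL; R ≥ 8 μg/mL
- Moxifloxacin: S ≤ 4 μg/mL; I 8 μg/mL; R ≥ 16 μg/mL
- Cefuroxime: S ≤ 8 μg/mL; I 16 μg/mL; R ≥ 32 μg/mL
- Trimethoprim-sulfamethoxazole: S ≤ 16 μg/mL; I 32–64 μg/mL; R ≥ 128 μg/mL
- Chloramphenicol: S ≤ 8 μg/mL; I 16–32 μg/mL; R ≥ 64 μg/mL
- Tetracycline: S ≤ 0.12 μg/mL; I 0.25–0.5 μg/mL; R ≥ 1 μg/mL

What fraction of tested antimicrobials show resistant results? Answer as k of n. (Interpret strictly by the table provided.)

Nafcillin 256 μg/mL: ≥ 8 μg/mL ⇒ resistant
Penicillin: 256 μg/mL is ≥ 16 μg/mL → resistant
Colistin (2 μg/mL) ≤ 4 μg/mL — Susceptible
Moxifloxacin (32 μg/mL) ≥ 16 μg/mL — Resistant
Cefuroxime: 0.25 μg/mL is ≤ 8 μg/mL → Susceptible
Trimethoprim-sulfamethoxazole (128 μg/mL) ≥ 128 μg/mL ⇒ R
Chloramphenicol (16 μg/mL) in 16–32 μg/mL — I
Tetracycline: 0.25 μg/mL is in 0.25–0.5 μg/mL — Intermediate
Resistant: 4/8

4 of 8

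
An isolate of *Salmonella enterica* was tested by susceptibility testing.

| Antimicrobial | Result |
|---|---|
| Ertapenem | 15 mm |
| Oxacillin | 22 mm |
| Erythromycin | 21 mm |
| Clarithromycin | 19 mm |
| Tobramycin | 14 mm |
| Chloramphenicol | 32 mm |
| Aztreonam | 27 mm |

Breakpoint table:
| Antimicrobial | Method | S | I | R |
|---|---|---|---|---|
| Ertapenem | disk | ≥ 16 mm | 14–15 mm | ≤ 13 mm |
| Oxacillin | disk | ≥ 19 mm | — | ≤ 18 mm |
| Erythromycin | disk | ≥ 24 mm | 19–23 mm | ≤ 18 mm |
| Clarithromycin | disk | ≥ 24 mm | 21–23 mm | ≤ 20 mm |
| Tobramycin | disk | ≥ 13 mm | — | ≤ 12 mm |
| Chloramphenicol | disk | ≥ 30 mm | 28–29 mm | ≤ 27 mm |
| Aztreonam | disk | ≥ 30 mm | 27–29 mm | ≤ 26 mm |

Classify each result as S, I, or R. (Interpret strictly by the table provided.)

Ertapenem: 15 mm is in 14–15 mm → I
Oxacillin: 22 mm is ≥ 19 mm ⇒ Susceptible
Erythromycin 21 mm: in 19–23 mm → I
Clarithromycin (19 mm) ≤ 20 mm — R
Tobramycin: 14 mm is ≥ 13 mm ⇒ susceptible
Chloramphenicol (32 mm) ≥ 30 mm → susceptible
Aztreonam (27 mm) in 27–29 mm → I

I, S, I, R, S, S, I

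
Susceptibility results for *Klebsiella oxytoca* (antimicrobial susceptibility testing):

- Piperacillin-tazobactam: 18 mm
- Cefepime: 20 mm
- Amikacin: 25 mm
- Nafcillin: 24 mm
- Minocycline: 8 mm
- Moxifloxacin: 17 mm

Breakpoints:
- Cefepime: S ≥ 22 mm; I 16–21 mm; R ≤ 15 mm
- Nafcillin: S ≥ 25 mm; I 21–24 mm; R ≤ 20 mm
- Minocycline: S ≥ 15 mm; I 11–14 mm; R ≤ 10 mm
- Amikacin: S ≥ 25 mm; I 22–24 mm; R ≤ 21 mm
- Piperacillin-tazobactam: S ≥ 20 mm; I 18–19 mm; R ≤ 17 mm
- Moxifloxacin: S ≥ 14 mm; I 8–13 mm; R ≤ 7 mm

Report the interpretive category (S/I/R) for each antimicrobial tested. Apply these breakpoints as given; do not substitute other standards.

I, I, S, I, R, S

Piperacillin-tazobactam 18 mm: in 18–19 mm — I
Cefepime 20 mm: in 16–21 mm → I
Amikacin 25 mm: ≥ 25 mm ⇒ susceptible
Nafcillin: 24 mm is in 21–24 mm → I
Minocycline (8 mm) ≤ 10 mm → Resistant
Moxifloxacin (17 mm) ≥ 14 mm → susceptible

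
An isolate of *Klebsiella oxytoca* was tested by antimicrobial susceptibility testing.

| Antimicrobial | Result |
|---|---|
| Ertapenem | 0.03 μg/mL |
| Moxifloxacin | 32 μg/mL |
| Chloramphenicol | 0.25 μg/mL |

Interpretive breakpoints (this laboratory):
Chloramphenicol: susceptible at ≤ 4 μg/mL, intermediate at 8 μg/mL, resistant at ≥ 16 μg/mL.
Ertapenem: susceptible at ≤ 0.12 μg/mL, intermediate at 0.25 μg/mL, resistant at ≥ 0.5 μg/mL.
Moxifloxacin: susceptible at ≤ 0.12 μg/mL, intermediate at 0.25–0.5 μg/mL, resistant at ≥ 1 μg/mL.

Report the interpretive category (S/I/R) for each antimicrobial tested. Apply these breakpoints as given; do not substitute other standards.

S, R, S

Ertapenem 0.03 μg/mL: ≤ 0.12 μg/mL — Susceptible
Moxifloxacin 32 μg/mL: ≥ 1 μg/mL ⇒ Resistant
Chloramphenicol 0.25 μg/mL: ≤ 4 μg/mL ⇒ S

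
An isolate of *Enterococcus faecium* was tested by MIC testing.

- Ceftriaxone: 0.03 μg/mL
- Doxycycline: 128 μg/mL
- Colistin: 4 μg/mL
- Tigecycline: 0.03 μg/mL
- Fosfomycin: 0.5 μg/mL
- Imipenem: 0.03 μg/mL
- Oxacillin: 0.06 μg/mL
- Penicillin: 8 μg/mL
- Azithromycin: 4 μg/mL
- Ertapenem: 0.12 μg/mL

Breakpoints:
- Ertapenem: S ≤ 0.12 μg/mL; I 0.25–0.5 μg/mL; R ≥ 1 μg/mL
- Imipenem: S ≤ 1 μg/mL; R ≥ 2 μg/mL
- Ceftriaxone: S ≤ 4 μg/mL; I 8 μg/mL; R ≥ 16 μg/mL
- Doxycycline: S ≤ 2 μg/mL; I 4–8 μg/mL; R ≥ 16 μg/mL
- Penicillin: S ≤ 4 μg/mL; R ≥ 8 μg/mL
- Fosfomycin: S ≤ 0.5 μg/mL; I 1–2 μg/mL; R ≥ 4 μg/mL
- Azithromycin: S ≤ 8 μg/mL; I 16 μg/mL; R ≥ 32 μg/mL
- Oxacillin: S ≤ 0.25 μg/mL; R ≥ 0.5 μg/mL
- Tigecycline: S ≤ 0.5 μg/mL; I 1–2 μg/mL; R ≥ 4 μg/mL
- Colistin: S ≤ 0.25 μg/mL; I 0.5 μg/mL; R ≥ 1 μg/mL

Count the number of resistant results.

3

Ceftriaxone (0.03 μg/mL) ≤ 4 μg/mL ⇒ Susceptible
Doxycycline (128 μg/mL) ≥ 16 μg/mL → R
Colistin (4 μg/mL) ≥ 1 μg/mL ⇒ resistant
Tigecycline: 0.03 μg/mL is ≤ 0.5 μg/mL → susceptible
Fosfomycin 0.5 μg/mL: ≤ 0.5 μg/mL ⇒ Susceptible
Imipenem: 0.03 μg/mL is ≤ 1 μg/mL → Susceptible
Oxacillin 0.06 μg/mL: ≤ 0.25 μg/mL — S
Penicillin 8 μg/mL: ≥ 8 μg/mL — Resistant
Azithromycin 4 μg/mL: ≤ 8 μg/mL ⇒ Susceptible
Ertapenem 0.12 μg/mL: ≤ 0.12 μg/mL ⇒ susceptible
Resistant: 3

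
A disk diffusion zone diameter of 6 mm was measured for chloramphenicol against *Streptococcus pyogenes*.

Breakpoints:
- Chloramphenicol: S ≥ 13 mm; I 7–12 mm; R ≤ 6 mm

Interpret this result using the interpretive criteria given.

Resistant

Chloramphenicol (6 mm) ≤ 6 mm — Resistant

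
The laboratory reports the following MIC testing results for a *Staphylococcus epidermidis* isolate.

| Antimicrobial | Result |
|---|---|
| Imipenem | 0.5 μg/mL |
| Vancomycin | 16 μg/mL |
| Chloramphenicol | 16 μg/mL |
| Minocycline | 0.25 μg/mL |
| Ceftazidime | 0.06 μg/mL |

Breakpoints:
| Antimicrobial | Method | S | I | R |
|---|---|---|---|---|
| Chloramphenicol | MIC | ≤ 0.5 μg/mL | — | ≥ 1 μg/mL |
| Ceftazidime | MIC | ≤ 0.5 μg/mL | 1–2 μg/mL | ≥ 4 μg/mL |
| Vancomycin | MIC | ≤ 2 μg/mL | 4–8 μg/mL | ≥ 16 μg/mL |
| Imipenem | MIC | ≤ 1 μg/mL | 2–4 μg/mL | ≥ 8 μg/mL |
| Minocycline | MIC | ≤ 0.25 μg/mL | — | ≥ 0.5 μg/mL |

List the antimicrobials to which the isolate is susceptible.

imipenem, minocycline, ceftazidime

Imipenem 0.5 μg/mL: ≤ 1 μg/mL → Susceptible
Vancomycin 16 μg/mL: ≥ 16 μg/mL → Resistant
Chloramphenicol (16 μg/mL) ≥ 1 μg/mL → resistant
Minocycline 0.25 μg/mL: ≤ 0.25 μg/mL — S
Ceftazidime: 0.06 μg/mL is ≤ 0.5 μg/mL ⇒ S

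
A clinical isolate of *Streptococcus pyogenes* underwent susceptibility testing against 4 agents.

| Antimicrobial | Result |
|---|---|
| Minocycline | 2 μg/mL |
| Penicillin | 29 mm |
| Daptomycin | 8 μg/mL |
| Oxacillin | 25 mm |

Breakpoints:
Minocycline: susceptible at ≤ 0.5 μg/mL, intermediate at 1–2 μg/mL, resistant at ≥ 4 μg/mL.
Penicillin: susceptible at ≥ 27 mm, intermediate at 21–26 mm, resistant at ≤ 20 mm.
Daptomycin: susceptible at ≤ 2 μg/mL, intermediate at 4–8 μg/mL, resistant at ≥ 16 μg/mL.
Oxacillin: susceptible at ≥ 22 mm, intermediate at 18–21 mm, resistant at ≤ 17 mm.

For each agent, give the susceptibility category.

Minocycline: 2 μg/mL is in 1–2 μg/mL → I
Penicillin: 29 mm is ≥ 27 mm ⇒ Susceptible
Daptomycin 8 μg/mL: in 4–8 μg/mL — Intermediate
Oxacillin (25 mm) ≥ 22 mm — susceptible

I, S, I, S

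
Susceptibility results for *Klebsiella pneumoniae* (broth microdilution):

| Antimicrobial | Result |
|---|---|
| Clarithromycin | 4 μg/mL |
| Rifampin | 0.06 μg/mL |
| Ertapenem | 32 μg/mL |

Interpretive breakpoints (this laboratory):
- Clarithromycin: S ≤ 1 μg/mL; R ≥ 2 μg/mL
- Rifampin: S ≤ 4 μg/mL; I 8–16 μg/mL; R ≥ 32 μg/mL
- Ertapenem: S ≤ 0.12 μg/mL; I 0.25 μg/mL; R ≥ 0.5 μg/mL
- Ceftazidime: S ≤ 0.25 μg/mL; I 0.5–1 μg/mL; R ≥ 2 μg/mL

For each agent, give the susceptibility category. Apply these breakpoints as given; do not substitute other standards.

R, S, R

Clarithromycin: 4 μg/mL is ≥ 2 μg/mL → Resistant
Rifampin (0.06 μg/mL) ≤ 4 μg/mL — Susceptible
Ertapenem 32 μg/mL: ≥ 0.5 μg/mL ⇒ resistant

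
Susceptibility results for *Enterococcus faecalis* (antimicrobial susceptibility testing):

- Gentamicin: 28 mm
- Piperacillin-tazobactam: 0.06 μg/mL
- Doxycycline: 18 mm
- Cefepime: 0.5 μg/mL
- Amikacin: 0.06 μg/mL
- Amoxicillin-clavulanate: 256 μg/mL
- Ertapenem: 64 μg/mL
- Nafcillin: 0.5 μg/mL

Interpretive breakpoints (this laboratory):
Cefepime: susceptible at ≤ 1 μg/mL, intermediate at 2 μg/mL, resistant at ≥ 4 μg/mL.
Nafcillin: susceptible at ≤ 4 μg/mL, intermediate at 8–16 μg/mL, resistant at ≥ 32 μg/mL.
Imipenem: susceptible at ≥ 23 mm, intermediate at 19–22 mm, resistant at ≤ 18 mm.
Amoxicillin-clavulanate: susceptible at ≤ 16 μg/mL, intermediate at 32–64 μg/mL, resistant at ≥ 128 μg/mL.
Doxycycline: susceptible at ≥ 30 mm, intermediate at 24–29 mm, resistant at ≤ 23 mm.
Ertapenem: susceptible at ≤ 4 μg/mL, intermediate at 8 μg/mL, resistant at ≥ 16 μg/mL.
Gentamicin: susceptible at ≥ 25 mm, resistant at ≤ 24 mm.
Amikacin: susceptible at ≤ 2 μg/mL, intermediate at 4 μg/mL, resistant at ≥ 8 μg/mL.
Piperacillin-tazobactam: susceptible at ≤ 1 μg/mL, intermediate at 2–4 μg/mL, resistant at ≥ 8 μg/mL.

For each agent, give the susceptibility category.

S, S, R, S, S, R, R, S

Gentamicin: 28 mm is ≥ 25 mm ⇒ Susceptible
Piperacillin-tazobactam: 0.06 μg/mL is ≤ 1 μg/mL ⇒ S
Doxycycline (18 mm) ≤ 23 mm → resistant
Cefepime (0.5 μg/mL) ≤ 1 μg/mL → Susceptible
Amikacin (0.06 μg/mL) ≤ 2 μg/mL — S
Amoxicillin-clavulanate (256 μg/mL) ≥ 128 μg/mL → R
Ertapenem 64 μg/mL: ≥ 16 μg/mL ⇒ R
Nafcillin (0.5 μg/mL) ≤ 4 μg/mL → Susceptible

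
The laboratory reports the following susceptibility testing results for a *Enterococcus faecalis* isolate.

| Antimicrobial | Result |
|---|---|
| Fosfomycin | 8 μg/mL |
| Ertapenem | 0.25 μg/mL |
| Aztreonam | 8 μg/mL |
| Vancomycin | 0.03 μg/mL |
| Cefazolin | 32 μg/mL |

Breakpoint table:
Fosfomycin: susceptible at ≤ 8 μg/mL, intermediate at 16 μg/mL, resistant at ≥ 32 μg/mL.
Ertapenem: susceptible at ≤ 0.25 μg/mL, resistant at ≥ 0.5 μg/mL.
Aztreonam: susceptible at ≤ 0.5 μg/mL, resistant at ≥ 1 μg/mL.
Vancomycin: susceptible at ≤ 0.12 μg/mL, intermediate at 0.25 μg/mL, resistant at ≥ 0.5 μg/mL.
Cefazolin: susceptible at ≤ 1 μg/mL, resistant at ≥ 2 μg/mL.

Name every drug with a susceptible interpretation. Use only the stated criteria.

fosfomycin, ertapenem, vancomycin

Fosfomycin 8 μg/mL: ≤ 8 μg/mL — S
Ertapenem: 0.25 μg/mL is ≤ 0.25 μg/mL — Susceptible
Aztreonam 8 μg/mL: ≥ 1 μg/mL → R
Vancomycin (0.03 μg/mL) ≤ 0.12 μg/mL — S
Cefazolin (32 μg/mL) ≥ 2 μg/mL ⇒ Resistant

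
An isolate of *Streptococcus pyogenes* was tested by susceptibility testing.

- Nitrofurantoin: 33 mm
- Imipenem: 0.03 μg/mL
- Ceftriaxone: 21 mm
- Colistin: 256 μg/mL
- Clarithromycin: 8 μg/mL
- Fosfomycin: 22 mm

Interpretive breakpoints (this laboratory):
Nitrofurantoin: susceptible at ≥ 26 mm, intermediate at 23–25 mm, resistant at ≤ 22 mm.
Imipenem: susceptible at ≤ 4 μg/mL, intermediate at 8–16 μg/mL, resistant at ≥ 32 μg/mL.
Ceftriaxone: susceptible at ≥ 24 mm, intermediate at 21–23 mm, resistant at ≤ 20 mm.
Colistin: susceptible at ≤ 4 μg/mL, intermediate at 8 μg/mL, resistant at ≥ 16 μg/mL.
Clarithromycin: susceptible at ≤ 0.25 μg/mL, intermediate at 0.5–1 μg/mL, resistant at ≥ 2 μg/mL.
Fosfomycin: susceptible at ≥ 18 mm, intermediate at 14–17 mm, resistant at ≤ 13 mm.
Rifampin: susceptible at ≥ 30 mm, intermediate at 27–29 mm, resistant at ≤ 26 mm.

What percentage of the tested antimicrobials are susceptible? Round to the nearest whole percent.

Nitrofurantoin 33 mm: ≥ 26 mm — susceptible
Imipenem (0.03 μg/mL) ≤ 4 μg/mL ⇒ S
Ceftriaxone: 21 mm is in 21–23 mm ⇒ intermediate
Colistin 256 μg/mL: ≥ 16 μg/mL → resistant
Clarithromycin: 8 μg/mL is ≥ 2 μg/mL — R
Fosfomycin (22 mm) ≥ 18 mm → susceptible
Susceptible: 3/6

50%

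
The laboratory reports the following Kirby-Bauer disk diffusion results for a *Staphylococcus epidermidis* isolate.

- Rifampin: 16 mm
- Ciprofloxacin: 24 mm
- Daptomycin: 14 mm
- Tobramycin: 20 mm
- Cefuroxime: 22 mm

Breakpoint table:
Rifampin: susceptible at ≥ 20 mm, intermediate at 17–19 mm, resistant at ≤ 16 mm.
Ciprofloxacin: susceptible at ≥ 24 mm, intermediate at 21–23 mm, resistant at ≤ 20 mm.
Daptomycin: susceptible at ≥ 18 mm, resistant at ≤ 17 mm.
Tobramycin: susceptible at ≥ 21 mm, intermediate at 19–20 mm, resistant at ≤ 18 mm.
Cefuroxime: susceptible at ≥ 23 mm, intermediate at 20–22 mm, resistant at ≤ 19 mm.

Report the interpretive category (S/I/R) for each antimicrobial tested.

Rifampin 16 mm: ≤ 16 mm → Resistant
Ciprofloxacin (24 mm) ≥ 24 mm — S
Daptomycin 14 mm: ≤ 17 mm — R
Tobramycin: 20 mm is in 19–20 mm → I
Cefuroxime 22 mm: in 20–22 mm ⇒ Intermediate

R, S, R, I, I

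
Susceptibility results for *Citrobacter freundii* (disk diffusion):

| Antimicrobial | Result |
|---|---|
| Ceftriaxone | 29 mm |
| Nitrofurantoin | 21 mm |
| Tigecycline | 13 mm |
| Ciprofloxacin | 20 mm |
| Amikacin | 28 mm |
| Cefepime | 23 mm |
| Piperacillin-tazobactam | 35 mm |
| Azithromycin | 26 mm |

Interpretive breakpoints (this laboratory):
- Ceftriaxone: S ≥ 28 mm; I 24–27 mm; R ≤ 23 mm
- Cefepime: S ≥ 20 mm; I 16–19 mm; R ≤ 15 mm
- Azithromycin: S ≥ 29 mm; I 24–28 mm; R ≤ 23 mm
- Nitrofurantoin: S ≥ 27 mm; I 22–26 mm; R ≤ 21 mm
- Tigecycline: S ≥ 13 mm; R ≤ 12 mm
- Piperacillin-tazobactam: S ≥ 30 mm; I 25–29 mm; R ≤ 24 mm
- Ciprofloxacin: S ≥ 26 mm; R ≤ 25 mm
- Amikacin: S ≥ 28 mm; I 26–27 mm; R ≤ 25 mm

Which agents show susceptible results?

Ceftriaxone 29 mm: ≥ 28 mm → Susceptible
Nitrofurantoin (21 mm) ≤ 21 mm ⇒ R
Tigecycline (13 mm) ≥ 13 mm ⇒ Susceptible
Ciprofloxacin 20 mm: ≤ 25 mm ⇒ Resistant
Amikacin: 28 mm is ≥ 28 mm ⇒ S
Cefepime: 23 mm is ≥ 20 mm → S
Piperacillin-tazobactam: 35 mm is ≥ 30 mm → S
Azithromycin: 26 mm is in 24–28 mm → intermediate

ceftriaxone, tigecycline, amikacin, cefepime, piperacillin-tazobactam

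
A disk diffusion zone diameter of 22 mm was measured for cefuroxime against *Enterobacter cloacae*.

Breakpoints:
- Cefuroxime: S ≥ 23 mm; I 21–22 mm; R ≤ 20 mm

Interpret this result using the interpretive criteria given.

Intermediate

Cefuroxime (22 mm) in 21–22 mm ⇒ I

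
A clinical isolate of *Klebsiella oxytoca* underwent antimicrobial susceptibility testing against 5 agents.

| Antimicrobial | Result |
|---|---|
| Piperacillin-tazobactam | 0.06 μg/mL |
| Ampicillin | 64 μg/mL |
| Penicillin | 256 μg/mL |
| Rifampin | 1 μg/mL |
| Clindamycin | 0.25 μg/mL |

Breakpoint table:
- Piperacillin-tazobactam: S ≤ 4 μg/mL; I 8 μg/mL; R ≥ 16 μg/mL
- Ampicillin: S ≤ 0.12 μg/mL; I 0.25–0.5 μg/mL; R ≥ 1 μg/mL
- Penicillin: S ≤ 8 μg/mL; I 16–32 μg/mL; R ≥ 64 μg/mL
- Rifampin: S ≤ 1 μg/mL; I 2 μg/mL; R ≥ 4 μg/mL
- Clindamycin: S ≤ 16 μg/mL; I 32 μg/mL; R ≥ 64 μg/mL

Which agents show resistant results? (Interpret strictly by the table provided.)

Piperacillin-tazobactam 0.06 μg/mL: ≤ 4 μg/mL → S
Ampicillin: 64 μg/mL is ≥ 1 μg/mL — resistant
Penicillin: 256 μg/mL is ≥ 64 μg/mL ⇒ Resistant
Rifampin (1 μg/mL) ≤ 1 μg/mL — Susceptible
Clindamycin: 0.25 μg/mL is ≤ 16 μg/mL → susceptible

ampicillin, penicillin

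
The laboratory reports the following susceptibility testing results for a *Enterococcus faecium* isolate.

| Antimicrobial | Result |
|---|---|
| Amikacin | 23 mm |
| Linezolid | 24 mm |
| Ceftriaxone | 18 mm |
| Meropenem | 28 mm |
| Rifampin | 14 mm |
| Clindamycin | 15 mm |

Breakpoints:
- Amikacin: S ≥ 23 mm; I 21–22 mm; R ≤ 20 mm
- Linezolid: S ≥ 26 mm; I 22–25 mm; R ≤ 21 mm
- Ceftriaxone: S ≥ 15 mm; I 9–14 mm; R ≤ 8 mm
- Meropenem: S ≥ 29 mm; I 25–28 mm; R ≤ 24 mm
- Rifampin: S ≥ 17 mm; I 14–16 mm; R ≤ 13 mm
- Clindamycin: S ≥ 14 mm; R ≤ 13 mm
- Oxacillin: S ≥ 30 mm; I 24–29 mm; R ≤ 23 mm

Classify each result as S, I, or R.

S, I, S, I, I, S

Amikacin 23 mm: ≥ 23 mm — S
Linezolid 24 mm: in 22–25 mm — I
Ceftriaxone 18 mm: ≥ 15 mm → Susceptible
Meropenem: 28 mm is in 25–28 mm — intermediate
Rifampin 14 mm: in 14–16 mm ⇒ I
Clindamycin (15 mm) ≥ 14 mm → susceptible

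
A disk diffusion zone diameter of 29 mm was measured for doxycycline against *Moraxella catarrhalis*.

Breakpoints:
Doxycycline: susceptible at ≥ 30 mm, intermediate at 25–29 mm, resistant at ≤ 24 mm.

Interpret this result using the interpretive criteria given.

Doxycycline (29 mm) in 25–29 mm — I

Intermediate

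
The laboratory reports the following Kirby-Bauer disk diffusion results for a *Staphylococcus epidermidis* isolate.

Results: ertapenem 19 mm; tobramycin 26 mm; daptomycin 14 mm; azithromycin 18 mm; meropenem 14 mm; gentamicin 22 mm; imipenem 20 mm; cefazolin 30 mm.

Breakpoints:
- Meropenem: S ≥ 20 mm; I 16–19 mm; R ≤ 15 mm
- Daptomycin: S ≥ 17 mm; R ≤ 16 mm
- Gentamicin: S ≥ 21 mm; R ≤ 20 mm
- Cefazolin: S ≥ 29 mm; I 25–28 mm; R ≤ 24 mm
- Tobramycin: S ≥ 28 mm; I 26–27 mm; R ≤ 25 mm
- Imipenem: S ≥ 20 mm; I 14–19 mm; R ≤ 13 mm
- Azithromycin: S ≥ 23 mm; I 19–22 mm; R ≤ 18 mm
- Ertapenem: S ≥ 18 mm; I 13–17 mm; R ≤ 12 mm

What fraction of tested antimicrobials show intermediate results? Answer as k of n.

Ertapenem 19 mm: ≥ 18 mm → susceptible
Tobramycin: 26 mm is in 26–27 mm → I
Daptomycin: 14 mm is ≤ 16 mm → Resistant
Azithromycin 18 mm: ≤ 18 mm ⇒ Resistant
Meropenem 14 mm: ≤ 15 mm — R
Gentamicin (22 mm) ≥ 21 mm ⇒ Susceptible
Imipenem: 20 mm is ≥ 20 mm ⇒ susceptible
Cefazolin (30 mm) ≥ 29 mm → S
Intermediate: 1/8

1 of 8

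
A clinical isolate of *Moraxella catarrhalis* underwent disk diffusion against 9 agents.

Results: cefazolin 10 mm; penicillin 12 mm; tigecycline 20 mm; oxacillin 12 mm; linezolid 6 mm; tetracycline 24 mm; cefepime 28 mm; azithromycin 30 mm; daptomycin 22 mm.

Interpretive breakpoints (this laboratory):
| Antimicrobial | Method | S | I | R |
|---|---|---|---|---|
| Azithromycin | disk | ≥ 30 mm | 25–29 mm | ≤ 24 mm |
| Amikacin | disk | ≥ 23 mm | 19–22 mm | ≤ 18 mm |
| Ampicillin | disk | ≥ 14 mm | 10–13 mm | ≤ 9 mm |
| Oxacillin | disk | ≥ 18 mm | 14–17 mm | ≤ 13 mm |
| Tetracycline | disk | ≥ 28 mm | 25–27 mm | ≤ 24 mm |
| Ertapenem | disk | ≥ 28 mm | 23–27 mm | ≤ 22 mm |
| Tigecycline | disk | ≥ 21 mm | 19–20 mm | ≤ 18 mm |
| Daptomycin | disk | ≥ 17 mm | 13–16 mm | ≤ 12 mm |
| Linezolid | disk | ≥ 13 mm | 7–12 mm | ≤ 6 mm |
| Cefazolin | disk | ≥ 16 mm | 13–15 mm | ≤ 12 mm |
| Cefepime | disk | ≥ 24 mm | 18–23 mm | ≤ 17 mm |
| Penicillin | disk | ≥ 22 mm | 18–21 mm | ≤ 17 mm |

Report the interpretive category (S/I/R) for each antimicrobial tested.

Cefazolin 10 mm: ≤ 12 mm ⇒ Resistant
Penicillin: 12 mm is ≤ 17 mm → Resistant
Tigecycline: 20 mm is in 19–20 mm ⇒ I
Oxacillin: 12 mm is ≤ 13 mm ⇒ resistant
Linezolid (6 mm) ≤ 6 mm — resistant
Tetracycline (24 mm) ≤ 24 mm → R
Cefepime 28 mm: ≥ 24 mm — susceptible
Azithromycin: 30 mm is ≥ 30 mm → S
Daptomycin: 22 mm is ≥ 17 mm → susceptible

R, R, I, R, R, R, S, S, S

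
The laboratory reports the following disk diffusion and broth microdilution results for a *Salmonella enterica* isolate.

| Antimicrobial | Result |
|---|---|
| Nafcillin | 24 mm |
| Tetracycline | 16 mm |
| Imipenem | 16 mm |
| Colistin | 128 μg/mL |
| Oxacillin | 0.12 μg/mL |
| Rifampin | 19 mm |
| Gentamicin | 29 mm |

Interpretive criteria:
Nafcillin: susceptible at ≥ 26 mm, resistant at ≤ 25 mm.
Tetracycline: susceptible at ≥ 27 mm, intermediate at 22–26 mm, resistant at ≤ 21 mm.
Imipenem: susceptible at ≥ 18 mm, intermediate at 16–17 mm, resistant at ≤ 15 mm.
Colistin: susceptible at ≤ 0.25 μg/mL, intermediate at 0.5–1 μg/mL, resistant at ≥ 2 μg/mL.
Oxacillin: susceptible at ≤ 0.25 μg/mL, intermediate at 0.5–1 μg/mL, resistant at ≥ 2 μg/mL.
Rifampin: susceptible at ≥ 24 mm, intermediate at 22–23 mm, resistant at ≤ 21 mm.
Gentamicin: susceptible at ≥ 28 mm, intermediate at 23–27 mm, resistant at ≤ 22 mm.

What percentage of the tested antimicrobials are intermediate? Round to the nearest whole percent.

Nafcillin (24 mm) ≤ 25 mm → Resistant
Tetracycline 16 mm: ≤ 21 mm → Resistant
Imipenem (16 mm) in 16–17 mm ⇒ intermediate
Colistin: 128 μg/mL is ≥ 2 μg/mL → resistant
Oxacillin: 0.12 μg/mL is ≤ 0.25 μg/mL ⇒ S
Rifampin 19 mm: ≤ 21 mm → resistant
Gentamicin 29 mm: ≥ 28 mm → Susceptible
Intermediate: 1/7

14%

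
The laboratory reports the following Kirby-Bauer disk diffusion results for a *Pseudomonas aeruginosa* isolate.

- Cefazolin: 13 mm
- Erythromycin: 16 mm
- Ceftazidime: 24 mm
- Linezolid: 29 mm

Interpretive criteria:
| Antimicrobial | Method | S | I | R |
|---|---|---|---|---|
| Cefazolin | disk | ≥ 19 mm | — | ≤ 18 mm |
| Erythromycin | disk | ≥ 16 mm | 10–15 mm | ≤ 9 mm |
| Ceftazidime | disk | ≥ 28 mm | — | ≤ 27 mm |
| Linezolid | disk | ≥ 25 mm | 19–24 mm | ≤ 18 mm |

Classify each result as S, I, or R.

R, S, R, S

Cefazolin: 13 mm is ≤ 18 mm — R
Erythromycin 16 mm: ≥ 16 mm — S
Ceftazidime (24 mm) ≤ 27 mm → R
Linezolid: 29 mm is ≥ 25 mm ⇒ S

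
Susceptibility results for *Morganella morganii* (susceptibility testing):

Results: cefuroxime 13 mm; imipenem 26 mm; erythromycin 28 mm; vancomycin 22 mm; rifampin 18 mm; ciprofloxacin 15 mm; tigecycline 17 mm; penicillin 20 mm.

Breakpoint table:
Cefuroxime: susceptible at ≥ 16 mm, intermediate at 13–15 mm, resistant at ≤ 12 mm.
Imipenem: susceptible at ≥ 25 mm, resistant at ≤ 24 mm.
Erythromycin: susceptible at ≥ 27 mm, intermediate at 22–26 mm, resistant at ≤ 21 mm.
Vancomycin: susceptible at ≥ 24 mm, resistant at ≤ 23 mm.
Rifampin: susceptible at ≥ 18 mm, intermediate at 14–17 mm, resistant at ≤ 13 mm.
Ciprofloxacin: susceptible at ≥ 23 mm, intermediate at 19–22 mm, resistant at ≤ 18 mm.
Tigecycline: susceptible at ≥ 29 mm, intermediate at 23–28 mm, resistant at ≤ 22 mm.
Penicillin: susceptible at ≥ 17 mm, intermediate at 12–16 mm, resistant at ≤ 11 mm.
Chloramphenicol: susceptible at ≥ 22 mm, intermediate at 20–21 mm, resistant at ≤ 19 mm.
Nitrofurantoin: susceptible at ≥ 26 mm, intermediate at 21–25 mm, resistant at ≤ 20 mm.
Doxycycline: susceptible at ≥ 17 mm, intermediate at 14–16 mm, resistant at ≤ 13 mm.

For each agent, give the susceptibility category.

I, S, S, R, S, R, R, S

Cefuroxime: 13 mm is in 13–15 mm ⇒ Intermediate
Imipenem: 26 mm is ≥ 25 mm ⇒ susceptible
Erythromycin: 28 mm is ≥ 27 mm → S
Vancomycin 22 mm: ≤ 23 mm ⇒ Resistant
Rifampin (18 mm) ≥ 18 mm → Susceptible
Ciprofloxacin (15 mm) ≤ 18 mm — resistant
Tigecycline: 17 mm is ≤ 22 mm — resistant
Penicillin: 20 mm is ≥ 17 mm ⇒ Susceptible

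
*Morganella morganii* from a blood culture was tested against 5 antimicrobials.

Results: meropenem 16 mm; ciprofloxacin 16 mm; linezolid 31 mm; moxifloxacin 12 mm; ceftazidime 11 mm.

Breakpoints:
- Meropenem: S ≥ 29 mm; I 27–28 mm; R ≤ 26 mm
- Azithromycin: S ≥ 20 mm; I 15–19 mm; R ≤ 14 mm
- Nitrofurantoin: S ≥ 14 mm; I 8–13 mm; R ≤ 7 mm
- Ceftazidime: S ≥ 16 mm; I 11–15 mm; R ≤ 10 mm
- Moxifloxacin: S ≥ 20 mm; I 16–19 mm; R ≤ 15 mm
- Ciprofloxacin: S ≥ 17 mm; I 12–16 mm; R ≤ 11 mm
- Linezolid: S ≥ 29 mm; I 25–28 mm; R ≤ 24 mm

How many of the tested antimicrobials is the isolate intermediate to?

2

Meropenem: 16 mm is ≤ 26 mm → Resistant
Ciprofloxacin (16 mm) in 12–16 mm ⇒ Intermediate
Linezolid 31 mm: ≥ 29 mm ⇒ Susceptible
Moxifloxacin 12 mm: ≤ 15 mm ⇒ Resistant
Ceftazidime: 11 mm is in 11–15 mm — intermediate
Intermediate: 2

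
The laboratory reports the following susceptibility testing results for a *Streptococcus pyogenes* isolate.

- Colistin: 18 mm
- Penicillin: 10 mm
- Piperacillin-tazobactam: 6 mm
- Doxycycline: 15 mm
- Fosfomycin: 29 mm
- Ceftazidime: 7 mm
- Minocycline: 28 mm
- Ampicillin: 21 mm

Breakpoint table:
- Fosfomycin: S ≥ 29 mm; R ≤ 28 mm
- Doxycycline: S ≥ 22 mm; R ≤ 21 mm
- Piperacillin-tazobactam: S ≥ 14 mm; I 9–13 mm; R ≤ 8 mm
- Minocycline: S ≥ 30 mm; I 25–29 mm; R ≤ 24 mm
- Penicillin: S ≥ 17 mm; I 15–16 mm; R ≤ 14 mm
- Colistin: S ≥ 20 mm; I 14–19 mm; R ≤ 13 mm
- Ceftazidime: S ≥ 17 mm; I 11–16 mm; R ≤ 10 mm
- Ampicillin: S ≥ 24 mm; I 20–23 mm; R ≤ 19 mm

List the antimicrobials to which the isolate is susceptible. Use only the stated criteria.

Colistin (18 mm) in 14–19 mm ⇒ intermediate
Penicillin 10 mm: ≤ 14 mm → resistant
Piperacillin-tazobactam: 6 mm is ≤ 8 mm — R
Doxycycline: 15 mm is ≤ 21 mm — Resistant
Fosfomycin (29 mm) ≥ 29 mm → Susceptible
Ceftazidime 7 mm: ≤ 10 mm — Resistant
Minocycline (28 mm) in 25–29 mm → Intermediate
Ampicillin (21 mm) in 20–23 mm → Intermediate

fosfomycin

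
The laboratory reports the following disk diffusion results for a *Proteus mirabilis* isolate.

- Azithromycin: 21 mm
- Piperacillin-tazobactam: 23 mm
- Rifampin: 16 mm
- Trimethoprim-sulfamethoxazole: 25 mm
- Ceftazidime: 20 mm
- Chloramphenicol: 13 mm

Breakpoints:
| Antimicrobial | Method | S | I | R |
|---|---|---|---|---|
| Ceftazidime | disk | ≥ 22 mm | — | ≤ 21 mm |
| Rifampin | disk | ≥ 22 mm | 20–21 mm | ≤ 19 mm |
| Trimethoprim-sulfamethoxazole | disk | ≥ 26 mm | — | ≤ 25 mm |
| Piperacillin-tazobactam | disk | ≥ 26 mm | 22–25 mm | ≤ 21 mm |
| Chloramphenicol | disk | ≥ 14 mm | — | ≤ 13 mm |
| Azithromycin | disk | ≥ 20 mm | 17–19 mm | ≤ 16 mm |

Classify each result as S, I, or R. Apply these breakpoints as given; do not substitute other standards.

Azithromycin 21 mm: ≥ 20 mm — susceptible
Piperacillin-tazobactam 23 mm: in 22–25 mm → I
Rifampin (16 mm) ≤ 19 mm ⇒ resistant
Trimethoprim-sulfamethoxazole 25 mm: ≤ 25 mm — resistant
Ceftazidime 20 mm: ≤ 21 mm ⇒ resistant
Chloramphenicol (13 mm) ≤ 13 mm → R

S, I, R, R, R, R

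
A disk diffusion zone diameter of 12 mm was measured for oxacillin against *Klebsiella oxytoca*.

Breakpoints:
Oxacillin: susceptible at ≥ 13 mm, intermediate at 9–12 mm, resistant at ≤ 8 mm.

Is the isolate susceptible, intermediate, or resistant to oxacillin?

Intermediate

Oxacillin 12 mm: in 9–12 mm — Intermediate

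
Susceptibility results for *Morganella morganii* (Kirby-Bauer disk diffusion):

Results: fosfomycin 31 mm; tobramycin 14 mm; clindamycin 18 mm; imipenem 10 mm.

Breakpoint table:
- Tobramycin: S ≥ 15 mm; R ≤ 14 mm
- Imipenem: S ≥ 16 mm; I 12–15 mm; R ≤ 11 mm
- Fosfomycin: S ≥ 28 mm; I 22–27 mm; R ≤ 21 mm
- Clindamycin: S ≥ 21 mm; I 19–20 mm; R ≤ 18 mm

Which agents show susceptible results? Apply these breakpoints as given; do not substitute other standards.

Fosfomycin 31 mm: ≥ 28 mm → S
Tobramycin (14 mm) ≤ 14 mm — resistant
Clindamycin 18 mm: ≤ 18 mm ⇒ Resistant
Imipenem (10 mm) ≤ 11 mm → resistant

fosfomycin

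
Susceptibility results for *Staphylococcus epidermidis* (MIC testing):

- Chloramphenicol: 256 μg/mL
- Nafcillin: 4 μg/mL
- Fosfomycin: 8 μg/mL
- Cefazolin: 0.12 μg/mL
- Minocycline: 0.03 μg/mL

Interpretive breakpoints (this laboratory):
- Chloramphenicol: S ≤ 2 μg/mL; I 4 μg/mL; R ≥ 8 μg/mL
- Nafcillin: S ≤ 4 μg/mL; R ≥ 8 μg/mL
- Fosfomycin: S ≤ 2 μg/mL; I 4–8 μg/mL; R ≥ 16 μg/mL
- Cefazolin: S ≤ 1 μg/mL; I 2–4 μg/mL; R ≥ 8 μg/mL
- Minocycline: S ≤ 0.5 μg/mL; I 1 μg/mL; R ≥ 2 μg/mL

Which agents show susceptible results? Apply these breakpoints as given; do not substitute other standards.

Chloramphenicol (256 μg/mL) ≥ 8 μg/mL ⇒ Resistant
Nafcillin (4 μg/mL) ≤ 4 μg/mL ⇒ S
Fosfomycin (8 μg/mL) in 4–8 μg/mL — Intermediate
Cefazolin (0.12 μg/mL) ≤ 1 μg/mL — Susceptible
Minocycline (0.03 μg/mL) ≤ 0.5 μg/mL → susceptible

nafcillin, cefazolin, minocycline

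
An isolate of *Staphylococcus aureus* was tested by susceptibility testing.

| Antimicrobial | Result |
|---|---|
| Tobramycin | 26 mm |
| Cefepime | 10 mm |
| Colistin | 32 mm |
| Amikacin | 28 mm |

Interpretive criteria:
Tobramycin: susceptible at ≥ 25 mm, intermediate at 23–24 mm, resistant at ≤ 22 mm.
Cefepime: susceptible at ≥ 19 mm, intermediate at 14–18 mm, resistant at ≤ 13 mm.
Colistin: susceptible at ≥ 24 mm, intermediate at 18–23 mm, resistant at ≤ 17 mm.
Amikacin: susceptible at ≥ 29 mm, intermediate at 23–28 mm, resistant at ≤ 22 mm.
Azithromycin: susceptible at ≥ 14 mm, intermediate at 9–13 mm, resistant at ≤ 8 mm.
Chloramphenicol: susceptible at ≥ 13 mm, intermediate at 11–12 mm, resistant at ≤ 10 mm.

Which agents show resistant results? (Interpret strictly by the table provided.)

Tobramycin (26 mm) ≥ 25 mm → Susceptible
Cefepime: 10 mm is ≤ 13 mm — R
Colistin (32 mm) ≥ 24 mm → S
Amikacin (28 mm) in 23–28 mm — Intermediate

cefepime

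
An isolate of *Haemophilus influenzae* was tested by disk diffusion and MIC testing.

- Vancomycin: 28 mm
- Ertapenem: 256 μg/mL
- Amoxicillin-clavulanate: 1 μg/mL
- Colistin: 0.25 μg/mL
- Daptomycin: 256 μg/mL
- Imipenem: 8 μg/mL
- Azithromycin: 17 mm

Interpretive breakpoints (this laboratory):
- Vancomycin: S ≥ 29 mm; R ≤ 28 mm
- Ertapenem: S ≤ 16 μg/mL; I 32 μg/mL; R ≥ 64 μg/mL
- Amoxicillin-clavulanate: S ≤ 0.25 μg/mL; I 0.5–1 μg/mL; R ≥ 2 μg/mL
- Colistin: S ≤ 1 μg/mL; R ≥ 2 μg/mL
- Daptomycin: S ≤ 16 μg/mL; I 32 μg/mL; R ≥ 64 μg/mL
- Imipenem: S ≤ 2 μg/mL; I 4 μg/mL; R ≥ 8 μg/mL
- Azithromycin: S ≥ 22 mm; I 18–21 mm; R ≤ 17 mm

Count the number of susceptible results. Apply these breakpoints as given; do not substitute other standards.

1

Vancomycin: 28 mm is ≤ 28 mm — Resistant
Ertapenem 256 μg/mL: ≥ 64 μg/mL — Resistant
Amoxicillin-clavulanate: 1 μg/mL is in 0.5–1 μg/mL → Intermediate
Colistin 0.25 μg/mL: ≤ 1 μg/mL ⇒ S
Daptomycin: 256 μg/mL is ≥ 64 μg/mL ⇒ R
Imipenem: 8 μg/mL is ≥ 8 μg/mL — resistant
Azithromycin (17 mm) ≤ 17 mm ⇒ Resistant
Susceptible: 1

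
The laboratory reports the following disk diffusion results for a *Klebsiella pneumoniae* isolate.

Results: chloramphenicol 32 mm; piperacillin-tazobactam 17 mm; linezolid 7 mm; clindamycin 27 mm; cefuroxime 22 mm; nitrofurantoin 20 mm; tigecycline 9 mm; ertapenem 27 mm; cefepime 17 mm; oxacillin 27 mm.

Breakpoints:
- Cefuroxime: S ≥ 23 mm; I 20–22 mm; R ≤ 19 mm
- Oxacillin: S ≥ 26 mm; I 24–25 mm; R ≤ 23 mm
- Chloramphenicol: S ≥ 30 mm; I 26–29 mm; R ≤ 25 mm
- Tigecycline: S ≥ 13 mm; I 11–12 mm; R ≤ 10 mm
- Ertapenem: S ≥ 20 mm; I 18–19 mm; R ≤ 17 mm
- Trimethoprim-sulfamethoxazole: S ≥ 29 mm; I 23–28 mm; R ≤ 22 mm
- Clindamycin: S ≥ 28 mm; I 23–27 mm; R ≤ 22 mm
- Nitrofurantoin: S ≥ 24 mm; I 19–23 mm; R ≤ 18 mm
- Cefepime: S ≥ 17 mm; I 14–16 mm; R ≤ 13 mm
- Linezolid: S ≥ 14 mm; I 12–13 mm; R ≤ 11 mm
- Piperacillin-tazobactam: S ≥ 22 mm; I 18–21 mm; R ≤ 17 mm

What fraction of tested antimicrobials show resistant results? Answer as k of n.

3 of 10

Chloramphenicol 32 mm: ≥ 30 mm → S
Piperacillin-tazobactam 17 mm: ≤ 17 mm — R
Linezolid: 7 mm is ≤ 11 mm — resistant
Clindamycin: 27 mm is in 23–27 mm ⇒ I
Cefuroxime: 22 mm is in 20–22 mm — intermediate
Nitrofurantoin: 20 mm is in 19–23 mm — intermediate
Tigecycline 9 mm: ≤ 10 mm — Resistant
Ertapenem: 27 mm is ≥ 20 mm ⇒ susceptible
Cefepime: 17 mm is ≥ 17 mm — S
Oxacillin 27 mm: ≥ 26 mm — S
Resistant: 3/10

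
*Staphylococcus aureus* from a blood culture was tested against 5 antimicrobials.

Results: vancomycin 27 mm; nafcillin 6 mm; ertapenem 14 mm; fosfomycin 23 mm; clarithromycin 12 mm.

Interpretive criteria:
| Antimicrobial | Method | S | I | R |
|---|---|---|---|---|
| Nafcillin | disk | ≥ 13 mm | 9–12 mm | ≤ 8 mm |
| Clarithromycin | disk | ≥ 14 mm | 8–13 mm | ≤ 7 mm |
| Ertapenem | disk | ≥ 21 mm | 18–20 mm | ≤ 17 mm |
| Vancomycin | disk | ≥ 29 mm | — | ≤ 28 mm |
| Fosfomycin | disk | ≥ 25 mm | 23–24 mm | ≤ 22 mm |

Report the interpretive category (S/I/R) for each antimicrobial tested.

R, R, R, I, I

Vancomycin: 27 mm is ≤ 28 mm ⇒ resistant
Nafcillin 6 mm: ≤ 8 mm — R
Ertapenem (14 mm) ≤ 17 mm ⇒ Resistant
Fosfomycin 23 mm: in 23–24 mm ⇒ I
Clarithromycin (12 mm) in 8–13 mm → intermediate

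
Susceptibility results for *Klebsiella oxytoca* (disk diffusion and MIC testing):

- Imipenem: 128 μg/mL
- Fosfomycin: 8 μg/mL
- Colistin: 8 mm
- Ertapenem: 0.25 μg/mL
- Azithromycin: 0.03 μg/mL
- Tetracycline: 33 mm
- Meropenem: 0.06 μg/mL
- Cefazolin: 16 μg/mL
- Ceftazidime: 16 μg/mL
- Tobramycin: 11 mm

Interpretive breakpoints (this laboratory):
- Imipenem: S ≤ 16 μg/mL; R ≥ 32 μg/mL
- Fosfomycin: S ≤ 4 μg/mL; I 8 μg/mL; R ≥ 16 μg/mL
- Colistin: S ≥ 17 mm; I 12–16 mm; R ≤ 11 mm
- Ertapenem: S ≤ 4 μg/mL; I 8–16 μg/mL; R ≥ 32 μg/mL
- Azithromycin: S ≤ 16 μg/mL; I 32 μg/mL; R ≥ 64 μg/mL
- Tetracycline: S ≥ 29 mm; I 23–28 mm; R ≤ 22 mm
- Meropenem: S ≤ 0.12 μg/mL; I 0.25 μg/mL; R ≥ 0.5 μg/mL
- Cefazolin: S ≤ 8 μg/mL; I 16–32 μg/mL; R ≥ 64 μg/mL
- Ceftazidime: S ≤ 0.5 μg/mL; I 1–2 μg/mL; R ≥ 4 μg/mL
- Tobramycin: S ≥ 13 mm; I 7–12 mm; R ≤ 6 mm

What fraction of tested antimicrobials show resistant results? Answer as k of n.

3 of 10

Imipenem (128 μg/mL) ≥ 32 μg/mL — R
Fosfomycin: 8 μg/mL is = 8 μg/mL — intermediate
Colistin (8 mm) ≤ 11 mm ⇒ R
Ertapenem: 0.25 μg/mL is ≤ 4 μg/mL — susceptible
Azithromycin: 0.03 μg/mL is ≤ 16 μg/mL — Susceptible
Tetracycline 33 mm: ≥ 29 mm — Susceptible
Meropenem 0.06 μg/mL: ≤ 0.12 μg/mL ⇒ Susceptible
Cefazolin 16 μg/mL: in 16–32 μg/mL ⇒ intermediate
Ceftazidime 16 μg/mL: ≥ 4 μg/mL → R
Tobramycin: 11 mm is in 7–12 mm — Intermediate
Resistant: 3/10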